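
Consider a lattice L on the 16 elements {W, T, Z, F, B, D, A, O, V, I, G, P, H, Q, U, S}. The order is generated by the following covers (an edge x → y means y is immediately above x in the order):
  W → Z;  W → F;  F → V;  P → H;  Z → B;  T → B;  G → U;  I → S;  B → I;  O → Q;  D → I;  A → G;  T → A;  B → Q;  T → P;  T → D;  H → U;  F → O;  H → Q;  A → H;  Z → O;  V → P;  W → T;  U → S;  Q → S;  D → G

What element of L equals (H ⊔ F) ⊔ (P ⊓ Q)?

H ∨ F = H
P ∧ Q = P
H ∨ P = H

H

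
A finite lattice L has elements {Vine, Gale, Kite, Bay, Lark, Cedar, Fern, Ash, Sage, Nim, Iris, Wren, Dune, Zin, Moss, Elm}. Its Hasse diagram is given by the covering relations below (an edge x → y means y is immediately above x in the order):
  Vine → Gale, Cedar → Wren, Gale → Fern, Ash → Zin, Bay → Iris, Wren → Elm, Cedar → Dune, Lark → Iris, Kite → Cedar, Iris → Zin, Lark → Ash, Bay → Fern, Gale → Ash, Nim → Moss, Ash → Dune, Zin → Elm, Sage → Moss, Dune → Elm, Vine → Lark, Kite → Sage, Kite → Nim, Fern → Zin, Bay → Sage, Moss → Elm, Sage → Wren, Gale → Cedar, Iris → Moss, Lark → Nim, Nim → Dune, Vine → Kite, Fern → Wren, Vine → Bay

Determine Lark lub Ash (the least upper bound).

Ash

Common upper bounds of {Lark, Ash}: Ash, Dune, Elm, Zin.
The least among these is Ash.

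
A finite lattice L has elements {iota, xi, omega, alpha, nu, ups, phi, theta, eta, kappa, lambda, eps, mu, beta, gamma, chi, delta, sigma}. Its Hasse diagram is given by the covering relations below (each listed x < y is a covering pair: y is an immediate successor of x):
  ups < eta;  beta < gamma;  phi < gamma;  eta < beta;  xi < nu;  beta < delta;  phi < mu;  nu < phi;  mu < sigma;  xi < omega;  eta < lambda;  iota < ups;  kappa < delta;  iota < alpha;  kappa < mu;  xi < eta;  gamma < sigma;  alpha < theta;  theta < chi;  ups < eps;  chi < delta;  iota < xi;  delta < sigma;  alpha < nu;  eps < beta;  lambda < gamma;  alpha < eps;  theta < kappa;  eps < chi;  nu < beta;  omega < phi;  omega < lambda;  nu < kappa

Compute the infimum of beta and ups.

ups

Common lower bounds of {beta, ups}: iota, ups.
The greatest among these is ups.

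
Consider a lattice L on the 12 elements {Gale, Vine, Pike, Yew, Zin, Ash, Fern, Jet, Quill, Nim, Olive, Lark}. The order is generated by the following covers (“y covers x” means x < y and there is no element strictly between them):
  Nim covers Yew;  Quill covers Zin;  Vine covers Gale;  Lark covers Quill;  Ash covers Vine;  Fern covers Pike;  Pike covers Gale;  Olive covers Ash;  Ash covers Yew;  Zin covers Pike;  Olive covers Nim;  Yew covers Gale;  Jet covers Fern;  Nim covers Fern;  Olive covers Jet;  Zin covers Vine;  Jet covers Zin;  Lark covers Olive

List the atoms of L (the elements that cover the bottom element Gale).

The atoms are exactly the elements that cover Gale: Pike, Vine, Yew.

Pike, Vine, Yew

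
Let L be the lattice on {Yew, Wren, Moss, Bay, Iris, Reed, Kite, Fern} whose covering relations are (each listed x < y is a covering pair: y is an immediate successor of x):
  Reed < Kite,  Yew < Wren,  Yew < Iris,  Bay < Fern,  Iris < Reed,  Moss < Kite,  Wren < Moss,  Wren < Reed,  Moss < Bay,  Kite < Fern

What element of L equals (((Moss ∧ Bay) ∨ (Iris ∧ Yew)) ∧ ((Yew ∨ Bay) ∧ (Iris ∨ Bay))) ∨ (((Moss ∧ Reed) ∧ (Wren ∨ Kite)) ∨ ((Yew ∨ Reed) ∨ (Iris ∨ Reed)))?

Kite

Moss ∧ Bay = Moss
Iris ∧ Yew = Yew
Moss ∨ Yew = Moss
Yew ∨ Bay = Bay
Iris ∨ Bay = Fern
Bay ∧ Fern = Bay
Moss ∧ Bay = Moss
Moss ∧ Reed = Wren
Wren ∨ Kite = Kite
Wren ∧ Kite = Wren
Yew ∨ Reed = Reed
Iris ∨ Reed = Reed
Reed ∨ Reed = Reed
Wren ∨ Reed = Reed
Moss ∨ Reed = Kite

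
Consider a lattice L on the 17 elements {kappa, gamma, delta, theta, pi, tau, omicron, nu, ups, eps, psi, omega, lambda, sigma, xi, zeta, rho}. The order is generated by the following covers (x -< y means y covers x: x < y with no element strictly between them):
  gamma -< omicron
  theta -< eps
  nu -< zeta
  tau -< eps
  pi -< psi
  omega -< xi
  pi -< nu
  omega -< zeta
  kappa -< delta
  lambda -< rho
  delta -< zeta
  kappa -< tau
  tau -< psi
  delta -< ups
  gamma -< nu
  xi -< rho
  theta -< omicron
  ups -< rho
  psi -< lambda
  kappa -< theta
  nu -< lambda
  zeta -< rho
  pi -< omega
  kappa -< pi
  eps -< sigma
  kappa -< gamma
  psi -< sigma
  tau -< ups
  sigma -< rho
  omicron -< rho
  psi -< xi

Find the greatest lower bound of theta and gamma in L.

kappa

Common lower bounds of {theta, gamma}: kappa.
The greatest among these is kappa.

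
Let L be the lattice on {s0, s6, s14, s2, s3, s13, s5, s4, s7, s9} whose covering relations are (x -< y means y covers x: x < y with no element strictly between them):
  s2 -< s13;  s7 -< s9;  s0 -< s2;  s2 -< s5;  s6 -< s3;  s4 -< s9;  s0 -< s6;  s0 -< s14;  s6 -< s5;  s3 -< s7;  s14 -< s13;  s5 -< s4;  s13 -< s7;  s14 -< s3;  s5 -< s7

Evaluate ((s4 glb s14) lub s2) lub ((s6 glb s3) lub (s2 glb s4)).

s5

s4 ∧ s14 = s0
s0 ∨ s2 = s2
s6 ∧ s3 = s6
s2 ∧ s4 = s2
s6 ∨ s2 = s5
s2 ∨ s5 = s5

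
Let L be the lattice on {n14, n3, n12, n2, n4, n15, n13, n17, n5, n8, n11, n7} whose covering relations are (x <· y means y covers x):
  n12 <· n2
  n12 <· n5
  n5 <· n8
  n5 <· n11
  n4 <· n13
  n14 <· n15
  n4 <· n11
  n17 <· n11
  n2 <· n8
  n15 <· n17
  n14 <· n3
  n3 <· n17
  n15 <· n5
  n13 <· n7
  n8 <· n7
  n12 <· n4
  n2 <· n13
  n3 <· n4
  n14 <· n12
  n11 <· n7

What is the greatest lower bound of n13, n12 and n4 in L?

Common lower bounds of {n13, n12, n4}: n12, n14.
The greatest among these is n12.

n12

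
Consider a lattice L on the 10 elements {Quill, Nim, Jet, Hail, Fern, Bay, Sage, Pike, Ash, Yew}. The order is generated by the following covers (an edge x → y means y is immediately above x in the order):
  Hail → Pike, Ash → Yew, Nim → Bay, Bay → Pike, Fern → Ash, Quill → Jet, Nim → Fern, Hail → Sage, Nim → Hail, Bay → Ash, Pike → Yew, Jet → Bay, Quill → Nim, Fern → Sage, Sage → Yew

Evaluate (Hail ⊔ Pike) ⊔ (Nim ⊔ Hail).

Hail ∨ Pike = Pike
Nim ∨ Hail = Hail
Pike ∨ Hail = Pike

Pike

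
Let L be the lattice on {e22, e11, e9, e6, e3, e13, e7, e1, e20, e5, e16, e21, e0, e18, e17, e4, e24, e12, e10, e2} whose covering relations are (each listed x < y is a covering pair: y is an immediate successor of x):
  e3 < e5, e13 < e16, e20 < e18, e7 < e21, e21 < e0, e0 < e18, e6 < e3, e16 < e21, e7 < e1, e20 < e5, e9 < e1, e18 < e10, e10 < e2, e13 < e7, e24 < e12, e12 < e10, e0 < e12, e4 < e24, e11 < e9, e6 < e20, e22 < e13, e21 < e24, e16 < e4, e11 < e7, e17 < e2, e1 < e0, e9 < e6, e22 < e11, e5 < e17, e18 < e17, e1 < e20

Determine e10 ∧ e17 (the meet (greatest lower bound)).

Common lower bounds of {e10, e17}: e0, e1, e11, e13, e16, e18, e20, e21, e22, e6, e7, e9.
The greatest among these is e18.

e18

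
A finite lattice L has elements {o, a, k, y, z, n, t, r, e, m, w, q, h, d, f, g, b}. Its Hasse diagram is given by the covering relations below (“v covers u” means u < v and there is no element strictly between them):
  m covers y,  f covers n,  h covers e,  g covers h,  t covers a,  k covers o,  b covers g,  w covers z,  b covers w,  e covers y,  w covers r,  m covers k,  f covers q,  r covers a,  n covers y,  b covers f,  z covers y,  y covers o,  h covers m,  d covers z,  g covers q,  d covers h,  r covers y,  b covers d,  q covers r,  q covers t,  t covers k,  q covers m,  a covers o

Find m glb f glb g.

m

Common lower bounds of {m, f, g}: k, m, o, y.
The greatest among these is m.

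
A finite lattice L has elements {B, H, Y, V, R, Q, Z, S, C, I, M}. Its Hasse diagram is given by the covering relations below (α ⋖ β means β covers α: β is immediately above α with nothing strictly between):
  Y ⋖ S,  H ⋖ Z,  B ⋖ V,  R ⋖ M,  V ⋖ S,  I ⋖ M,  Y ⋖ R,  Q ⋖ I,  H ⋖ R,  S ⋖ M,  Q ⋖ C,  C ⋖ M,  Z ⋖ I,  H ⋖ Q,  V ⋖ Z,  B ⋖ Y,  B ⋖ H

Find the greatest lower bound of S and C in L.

B

Common lower bounds of {S, C}: B.
The greatest among these is B.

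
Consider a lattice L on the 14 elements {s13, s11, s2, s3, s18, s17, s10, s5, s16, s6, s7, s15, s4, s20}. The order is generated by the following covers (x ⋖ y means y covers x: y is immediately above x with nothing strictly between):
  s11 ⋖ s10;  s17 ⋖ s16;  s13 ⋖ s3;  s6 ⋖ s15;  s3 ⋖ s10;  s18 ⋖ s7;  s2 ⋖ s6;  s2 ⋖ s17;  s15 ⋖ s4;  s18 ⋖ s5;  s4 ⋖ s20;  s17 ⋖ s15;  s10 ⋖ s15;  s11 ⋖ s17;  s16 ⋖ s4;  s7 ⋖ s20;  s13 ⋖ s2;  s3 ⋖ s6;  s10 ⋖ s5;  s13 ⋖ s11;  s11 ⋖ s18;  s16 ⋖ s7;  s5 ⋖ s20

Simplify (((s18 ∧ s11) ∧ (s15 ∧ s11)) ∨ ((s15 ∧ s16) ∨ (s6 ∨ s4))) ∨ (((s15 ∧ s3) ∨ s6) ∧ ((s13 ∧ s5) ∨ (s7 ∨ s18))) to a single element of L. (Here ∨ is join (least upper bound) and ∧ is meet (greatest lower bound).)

s4

s18 ∧ s11 = s11
s15 ∧ s11 = s11
s11 ∧ s11 = s11
s15 ∧ s16 = s17
s6 ∨ s4 = s4
s17 ∨ s4 = s4
s11 ∨ s4 = s4
s15 ∧ s3 = s3
s3 ∨ s6 = s6
s13 ∧ s5 = s13
s7 ∨ s18 = s7
s13 ∨ s7 = s7
s6 ∧ s7 = s2
s4 ∨ s2 = s4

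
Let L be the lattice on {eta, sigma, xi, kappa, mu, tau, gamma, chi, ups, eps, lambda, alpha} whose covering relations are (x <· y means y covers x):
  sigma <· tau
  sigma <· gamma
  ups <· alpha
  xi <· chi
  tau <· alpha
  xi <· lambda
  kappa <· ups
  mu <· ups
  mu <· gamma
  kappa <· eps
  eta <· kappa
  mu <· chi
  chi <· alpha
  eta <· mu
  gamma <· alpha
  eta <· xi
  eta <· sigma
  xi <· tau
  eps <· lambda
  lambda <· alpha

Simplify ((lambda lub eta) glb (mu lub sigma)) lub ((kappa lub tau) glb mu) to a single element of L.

mu

lambda ∨ eta = lambda
mu ∨ sigma = gamma
lambda ∧ gamma = eta
kappa ∨ tau = alpha
alpha ∧ mu = mu
eta ∨ mu = mu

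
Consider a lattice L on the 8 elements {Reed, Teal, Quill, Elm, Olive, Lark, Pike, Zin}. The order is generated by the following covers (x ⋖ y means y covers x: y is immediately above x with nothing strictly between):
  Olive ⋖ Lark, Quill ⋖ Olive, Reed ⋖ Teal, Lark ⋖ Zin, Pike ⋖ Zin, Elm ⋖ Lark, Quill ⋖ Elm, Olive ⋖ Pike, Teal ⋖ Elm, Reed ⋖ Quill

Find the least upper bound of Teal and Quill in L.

Elm

Common upper bounds of {Teal, Quill}: Elm, Lark, Zin.
The least among these is Elm.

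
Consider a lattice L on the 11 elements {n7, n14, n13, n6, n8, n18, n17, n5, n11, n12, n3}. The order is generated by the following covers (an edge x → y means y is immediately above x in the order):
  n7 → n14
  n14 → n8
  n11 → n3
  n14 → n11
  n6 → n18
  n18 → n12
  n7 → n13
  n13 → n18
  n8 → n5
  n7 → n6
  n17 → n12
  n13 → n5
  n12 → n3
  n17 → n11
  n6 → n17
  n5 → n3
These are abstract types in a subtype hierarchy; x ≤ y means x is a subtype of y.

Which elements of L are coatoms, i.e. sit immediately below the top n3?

n11, n12, n5

The coatoms are exactly the elements covered by n3: n11, n12, n5.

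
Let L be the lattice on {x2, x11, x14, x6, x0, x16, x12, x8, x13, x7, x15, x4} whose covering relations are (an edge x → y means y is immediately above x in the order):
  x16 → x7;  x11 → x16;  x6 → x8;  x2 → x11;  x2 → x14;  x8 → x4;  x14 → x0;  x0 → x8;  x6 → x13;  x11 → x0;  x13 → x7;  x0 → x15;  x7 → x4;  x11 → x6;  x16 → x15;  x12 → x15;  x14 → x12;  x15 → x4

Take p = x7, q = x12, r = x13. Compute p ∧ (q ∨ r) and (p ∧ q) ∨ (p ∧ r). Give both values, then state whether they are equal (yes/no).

q ∨ r = x4, so p ∧ (q ∨ r) = x7 ∧ x4 = x7.
p ∧ q = x2 and p ∧ r = x13, so (p ∧ q) ∨ (p ∧ r) = x2 ∨ x13 = x13.
Equal: no.

x7; x13; no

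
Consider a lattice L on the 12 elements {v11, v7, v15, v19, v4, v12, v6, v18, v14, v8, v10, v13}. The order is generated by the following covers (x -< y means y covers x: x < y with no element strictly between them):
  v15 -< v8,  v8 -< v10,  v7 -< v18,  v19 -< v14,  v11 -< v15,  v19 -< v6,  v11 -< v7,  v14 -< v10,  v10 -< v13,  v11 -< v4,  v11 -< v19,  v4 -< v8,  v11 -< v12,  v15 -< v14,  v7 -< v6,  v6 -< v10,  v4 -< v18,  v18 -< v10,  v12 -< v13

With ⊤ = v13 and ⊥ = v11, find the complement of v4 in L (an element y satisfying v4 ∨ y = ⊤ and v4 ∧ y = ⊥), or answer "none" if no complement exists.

Need y with v4 ∨ y = v13 and v4 ∧ y = v11.
Checking each element gives: v12.

v12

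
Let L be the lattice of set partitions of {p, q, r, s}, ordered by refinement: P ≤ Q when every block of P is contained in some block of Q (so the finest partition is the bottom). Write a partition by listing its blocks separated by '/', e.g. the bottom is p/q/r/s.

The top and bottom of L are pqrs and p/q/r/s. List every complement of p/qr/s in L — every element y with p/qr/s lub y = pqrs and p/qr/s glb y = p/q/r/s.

Need y with p/qr/s ∨ y = pqrs and p/qr/s ∧ y = p/q/r/s.
Checking each element gives: pq/rs, pqs/r, pr/qs, prs/q.

pq/rs, pqs/r, pr/qs, prs/q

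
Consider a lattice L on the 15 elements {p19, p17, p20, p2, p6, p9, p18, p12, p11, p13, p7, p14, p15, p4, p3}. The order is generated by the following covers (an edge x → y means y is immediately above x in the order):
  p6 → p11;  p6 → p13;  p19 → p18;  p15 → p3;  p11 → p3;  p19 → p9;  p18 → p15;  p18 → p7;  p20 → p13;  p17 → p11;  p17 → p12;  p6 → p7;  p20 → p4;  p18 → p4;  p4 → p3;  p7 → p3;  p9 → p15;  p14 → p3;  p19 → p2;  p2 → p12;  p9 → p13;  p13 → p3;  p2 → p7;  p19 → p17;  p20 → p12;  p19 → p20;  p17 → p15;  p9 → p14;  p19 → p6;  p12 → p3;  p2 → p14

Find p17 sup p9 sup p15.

p15

Common upper bounds of {p17, p9, p15}: p15, p3.
The least among these is p15.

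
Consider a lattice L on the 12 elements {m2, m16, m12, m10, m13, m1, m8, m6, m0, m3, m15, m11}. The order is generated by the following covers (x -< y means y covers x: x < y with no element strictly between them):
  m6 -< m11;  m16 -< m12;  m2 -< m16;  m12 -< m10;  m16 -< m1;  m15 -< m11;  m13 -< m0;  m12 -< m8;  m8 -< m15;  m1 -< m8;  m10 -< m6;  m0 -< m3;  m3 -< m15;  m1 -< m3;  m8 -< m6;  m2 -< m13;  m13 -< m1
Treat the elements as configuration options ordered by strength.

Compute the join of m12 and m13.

Common upper bounds of {m12, m13}: m11, m15, m6, m8.
The least among these is m8.

m8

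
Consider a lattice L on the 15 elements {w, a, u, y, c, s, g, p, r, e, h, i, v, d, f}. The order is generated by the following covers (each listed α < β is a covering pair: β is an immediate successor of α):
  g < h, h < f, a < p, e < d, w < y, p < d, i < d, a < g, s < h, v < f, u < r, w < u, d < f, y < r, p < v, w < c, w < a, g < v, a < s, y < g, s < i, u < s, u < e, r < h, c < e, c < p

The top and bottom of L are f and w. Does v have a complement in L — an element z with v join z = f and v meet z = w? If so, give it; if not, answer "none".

Need z with v ∨ z = f and v ∧ z = w.
Checking each element gives: u.

u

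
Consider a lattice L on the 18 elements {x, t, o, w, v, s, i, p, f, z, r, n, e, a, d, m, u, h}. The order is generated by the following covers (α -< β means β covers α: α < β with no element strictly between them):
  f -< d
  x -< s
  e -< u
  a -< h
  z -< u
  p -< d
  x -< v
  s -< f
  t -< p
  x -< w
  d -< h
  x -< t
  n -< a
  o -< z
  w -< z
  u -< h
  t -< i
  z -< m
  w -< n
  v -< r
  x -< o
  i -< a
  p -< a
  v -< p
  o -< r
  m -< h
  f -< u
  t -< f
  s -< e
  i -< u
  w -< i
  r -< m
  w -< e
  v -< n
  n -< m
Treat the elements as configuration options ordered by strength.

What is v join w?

Common upper bounds of {v, w}: a, h, m, n.
The least among these is n.

n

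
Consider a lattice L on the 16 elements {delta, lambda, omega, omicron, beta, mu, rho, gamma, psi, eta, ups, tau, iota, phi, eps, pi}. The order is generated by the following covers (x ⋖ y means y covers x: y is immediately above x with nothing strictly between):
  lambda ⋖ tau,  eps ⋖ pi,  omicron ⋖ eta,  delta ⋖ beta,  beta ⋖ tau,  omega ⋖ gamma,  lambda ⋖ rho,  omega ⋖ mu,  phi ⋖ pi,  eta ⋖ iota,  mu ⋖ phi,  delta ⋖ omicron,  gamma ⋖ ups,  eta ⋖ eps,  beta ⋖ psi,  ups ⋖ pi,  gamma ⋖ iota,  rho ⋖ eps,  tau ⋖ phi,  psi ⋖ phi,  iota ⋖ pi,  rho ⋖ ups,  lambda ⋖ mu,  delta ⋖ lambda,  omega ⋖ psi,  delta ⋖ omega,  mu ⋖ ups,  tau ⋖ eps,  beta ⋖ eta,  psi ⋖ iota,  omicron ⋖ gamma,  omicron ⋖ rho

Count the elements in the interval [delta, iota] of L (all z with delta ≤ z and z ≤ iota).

8

The interval [delta, iota] = {beta, delta, eta, gamma, iota, omega, omicron, psi}, which has 8 elements.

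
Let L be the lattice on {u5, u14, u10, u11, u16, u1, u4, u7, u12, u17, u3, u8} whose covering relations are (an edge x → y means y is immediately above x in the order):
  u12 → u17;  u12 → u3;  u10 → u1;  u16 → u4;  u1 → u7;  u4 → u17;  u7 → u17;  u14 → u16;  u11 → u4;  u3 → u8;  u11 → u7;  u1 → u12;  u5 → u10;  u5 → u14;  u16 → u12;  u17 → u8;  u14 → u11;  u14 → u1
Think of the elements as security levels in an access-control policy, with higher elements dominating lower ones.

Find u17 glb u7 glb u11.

Common lower bounds of {u17, u7, u11}: u11, u14, u5.
The greatest among these is u11.

u11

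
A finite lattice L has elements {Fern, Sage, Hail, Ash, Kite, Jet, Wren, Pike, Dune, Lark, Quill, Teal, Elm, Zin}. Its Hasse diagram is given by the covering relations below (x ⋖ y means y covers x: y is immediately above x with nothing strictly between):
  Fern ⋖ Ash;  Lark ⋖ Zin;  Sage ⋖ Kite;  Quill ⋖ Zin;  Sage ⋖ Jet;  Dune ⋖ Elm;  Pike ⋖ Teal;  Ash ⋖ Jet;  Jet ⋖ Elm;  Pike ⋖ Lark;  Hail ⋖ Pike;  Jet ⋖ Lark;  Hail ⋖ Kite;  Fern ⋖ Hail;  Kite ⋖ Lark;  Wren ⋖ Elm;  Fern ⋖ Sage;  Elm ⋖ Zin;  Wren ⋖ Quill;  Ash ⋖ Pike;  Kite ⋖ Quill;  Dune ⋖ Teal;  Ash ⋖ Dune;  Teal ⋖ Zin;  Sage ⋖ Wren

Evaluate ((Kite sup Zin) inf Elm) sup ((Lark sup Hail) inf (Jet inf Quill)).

Elm

Kite ∨ Zin = Zin
Zin ∧ Elm = Elm
Lark ∨ Hail = Lark
Jet ∧ Quill = Sage
Lark ∧ Sage = Sage
Elm ∨ Sage = Elm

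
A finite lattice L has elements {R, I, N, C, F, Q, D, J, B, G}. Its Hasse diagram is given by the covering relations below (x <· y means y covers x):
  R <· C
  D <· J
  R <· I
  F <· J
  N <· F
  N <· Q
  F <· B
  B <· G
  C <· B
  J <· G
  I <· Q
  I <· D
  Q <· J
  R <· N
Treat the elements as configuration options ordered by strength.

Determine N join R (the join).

N

Common upper bounds of {N, R}: B, F, G, J, N, Q.
The least among these is N.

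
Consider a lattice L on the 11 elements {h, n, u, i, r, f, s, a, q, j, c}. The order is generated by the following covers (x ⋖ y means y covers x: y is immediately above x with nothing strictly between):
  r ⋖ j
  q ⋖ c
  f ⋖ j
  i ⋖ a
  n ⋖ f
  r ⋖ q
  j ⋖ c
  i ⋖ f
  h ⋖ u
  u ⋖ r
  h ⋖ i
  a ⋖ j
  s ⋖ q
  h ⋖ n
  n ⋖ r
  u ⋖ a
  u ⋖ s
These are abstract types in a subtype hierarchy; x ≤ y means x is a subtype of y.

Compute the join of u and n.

Common upper bounds of {u, n}: c, j, q, r.
The least among these is r.

r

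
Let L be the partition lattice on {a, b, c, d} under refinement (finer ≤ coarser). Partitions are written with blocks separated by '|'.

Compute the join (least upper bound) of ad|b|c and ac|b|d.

Common upper bounds of {ad|b|c, ac|b|d}: abcd, acd|b.
The least among these is acd|b.

acd|b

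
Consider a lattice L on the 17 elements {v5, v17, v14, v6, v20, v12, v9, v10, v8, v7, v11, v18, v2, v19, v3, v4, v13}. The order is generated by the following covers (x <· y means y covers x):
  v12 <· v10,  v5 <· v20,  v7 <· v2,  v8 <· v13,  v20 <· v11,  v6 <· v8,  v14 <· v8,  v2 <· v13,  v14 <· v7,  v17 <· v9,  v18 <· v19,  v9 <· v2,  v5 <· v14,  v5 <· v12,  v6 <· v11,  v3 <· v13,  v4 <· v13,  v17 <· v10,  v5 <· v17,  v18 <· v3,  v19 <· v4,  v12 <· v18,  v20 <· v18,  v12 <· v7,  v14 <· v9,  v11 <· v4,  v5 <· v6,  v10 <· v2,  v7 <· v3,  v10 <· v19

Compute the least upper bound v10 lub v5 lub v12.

v10

Common upper bounds of {v10, v5, v12}: v10, v13, v19, v2, v4.
The least among these is v10.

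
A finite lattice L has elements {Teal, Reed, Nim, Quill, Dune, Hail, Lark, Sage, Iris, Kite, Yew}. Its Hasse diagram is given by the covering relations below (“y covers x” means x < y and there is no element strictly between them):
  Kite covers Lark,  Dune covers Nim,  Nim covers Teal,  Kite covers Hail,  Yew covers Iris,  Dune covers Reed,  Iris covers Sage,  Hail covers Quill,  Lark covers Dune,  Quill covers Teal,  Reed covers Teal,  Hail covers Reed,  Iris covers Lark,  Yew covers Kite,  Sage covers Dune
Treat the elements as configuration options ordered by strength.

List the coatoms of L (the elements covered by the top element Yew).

Iris, Kite

The coatoms are exactly the elements covered by Yew: Iris, Kite.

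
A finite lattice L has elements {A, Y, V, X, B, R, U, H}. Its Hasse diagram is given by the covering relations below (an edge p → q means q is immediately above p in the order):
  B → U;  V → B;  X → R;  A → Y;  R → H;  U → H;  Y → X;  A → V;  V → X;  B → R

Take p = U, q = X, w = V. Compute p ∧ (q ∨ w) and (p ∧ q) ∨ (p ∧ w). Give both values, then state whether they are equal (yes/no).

V; V; yes

q ∨ w = X, so p ∧ (q ∨ w) = U ∧ X = V.
p ∧ q = V and p ∧ w = V, so (p ∧ q) ∨ (p ∧ w) = V ∨ V = V.
Equal: yes.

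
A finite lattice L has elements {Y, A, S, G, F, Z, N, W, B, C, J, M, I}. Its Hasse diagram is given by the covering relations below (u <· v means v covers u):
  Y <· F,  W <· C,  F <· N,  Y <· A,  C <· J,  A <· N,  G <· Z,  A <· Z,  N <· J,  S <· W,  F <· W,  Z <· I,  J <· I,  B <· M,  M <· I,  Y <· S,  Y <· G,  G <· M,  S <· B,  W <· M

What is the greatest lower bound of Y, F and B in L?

Y

Common lower bounds of {Y, F, B}: Y.
The greatest among these is Y.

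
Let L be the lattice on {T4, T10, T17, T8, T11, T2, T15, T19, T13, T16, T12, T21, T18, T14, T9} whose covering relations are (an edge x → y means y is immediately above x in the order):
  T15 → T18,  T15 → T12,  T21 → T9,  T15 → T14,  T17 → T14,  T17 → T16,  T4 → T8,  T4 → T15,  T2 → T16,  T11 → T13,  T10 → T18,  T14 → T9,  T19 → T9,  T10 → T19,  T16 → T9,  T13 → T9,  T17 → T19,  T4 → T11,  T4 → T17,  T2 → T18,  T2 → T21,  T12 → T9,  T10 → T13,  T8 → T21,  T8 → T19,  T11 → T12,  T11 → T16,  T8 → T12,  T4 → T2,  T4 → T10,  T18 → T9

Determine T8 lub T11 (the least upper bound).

Common upper bounds of {T8, T11}: T12, T9.
The least among these is T12.

T12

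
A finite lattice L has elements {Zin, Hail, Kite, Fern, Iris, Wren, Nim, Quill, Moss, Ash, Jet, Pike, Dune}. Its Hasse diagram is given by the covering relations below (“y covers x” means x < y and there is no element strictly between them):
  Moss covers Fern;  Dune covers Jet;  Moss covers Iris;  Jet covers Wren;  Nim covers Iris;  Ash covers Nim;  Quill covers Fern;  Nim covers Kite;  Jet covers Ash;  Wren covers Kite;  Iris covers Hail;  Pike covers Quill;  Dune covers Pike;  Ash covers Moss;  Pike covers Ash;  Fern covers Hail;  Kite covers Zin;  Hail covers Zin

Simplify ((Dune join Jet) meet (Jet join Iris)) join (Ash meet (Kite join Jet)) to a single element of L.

Jet

Dune ∨ Jet = Dune
Jet ∨ Iris = Jet
Dune ∧ Jet = Jet
Kite ∨ Jet = Jet
Ash ∧ Jet = Ash
Jet ∨ Ash = Jet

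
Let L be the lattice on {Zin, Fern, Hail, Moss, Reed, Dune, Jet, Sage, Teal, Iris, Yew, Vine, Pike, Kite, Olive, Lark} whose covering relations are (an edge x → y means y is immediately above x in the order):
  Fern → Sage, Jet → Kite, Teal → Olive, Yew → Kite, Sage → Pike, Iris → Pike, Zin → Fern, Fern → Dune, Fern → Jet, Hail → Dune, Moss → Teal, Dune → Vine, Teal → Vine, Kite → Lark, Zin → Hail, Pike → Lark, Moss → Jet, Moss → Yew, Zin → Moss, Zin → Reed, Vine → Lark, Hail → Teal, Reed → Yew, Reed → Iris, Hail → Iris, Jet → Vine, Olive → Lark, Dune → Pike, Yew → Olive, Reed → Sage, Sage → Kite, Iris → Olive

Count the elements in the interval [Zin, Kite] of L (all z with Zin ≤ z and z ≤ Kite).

8

The interval [Zin, Kite] = {Fern, Jet, Kite, Moss, Reed, Sage, Yew, Zin}, which has 8 elements.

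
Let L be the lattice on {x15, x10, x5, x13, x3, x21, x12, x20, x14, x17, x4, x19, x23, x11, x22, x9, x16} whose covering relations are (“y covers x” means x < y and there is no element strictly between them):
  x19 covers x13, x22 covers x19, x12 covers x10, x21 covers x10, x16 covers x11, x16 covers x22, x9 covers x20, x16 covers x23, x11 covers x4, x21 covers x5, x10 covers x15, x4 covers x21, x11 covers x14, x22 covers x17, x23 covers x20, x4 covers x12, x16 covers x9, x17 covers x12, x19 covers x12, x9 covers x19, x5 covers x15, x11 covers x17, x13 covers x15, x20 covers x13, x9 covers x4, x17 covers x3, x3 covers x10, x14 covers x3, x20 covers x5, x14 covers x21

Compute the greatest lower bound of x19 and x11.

x12

Common lower bounds of {x19, x11}: x10, x12, x15.
The greatest among these is x12.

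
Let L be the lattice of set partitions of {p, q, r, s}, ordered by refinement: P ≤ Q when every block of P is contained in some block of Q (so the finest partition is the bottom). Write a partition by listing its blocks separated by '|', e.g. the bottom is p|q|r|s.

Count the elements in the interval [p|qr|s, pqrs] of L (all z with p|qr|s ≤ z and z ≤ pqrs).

The interval [p|qr|s, pqrs] = {pqrs, pqr|s, ps|qr, p|qrs, p|qr|s}, which has 5 elements.

5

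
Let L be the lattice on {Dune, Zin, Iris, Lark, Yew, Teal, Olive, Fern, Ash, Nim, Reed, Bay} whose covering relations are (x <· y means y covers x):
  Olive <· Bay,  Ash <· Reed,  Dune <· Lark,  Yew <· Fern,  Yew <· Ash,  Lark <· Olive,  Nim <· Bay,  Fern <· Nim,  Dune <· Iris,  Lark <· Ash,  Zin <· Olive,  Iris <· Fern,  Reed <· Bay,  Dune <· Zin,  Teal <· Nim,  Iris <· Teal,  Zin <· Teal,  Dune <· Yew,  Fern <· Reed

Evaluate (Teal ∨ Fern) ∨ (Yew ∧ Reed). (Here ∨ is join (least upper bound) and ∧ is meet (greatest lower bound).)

Teal ∨ Fern = Nim
Yew ∧ Reed = Yew
Nim ∨ Yew = Nim

Nim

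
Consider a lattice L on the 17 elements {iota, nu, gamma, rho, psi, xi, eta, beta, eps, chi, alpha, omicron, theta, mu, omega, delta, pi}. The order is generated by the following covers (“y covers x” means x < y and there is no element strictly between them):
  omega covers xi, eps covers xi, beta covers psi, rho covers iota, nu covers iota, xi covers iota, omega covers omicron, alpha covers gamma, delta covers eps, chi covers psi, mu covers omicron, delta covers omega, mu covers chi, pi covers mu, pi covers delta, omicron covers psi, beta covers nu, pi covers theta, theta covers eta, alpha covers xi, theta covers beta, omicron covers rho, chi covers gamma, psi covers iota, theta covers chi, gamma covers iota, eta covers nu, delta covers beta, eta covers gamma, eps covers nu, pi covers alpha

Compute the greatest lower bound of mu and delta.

Common lower bounds of {mu, delta}: iota, omicron, psi, rho.
The greatest among these is omicron.

omicron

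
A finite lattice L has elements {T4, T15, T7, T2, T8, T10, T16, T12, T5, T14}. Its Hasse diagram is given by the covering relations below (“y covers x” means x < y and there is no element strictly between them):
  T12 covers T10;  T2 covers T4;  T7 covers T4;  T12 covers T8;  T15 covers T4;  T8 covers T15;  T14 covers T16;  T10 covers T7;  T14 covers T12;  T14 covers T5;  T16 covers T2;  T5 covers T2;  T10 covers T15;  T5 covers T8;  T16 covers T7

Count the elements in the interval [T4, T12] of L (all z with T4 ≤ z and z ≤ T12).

The interval [T4, T12] = {T10, T12, T15, T4, T7, T8}, which has 6 elements.

6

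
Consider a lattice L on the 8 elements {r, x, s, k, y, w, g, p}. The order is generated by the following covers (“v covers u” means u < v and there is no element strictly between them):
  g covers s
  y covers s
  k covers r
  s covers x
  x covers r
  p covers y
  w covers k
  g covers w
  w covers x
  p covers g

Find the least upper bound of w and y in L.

p

Common upper bounds of {w, y}: p.
The least among these is p.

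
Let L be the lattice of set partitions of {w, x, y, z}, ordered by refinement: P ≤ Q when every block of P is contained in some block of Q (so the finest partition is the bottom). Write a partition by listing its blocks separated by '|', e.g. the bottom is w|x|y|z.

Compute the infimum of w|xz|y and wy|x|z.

w|x|y|z

Common lower bounds of {w|xz|y, wy|x|z}: w|x|y|z.
The greatest among these is w|x|y|z.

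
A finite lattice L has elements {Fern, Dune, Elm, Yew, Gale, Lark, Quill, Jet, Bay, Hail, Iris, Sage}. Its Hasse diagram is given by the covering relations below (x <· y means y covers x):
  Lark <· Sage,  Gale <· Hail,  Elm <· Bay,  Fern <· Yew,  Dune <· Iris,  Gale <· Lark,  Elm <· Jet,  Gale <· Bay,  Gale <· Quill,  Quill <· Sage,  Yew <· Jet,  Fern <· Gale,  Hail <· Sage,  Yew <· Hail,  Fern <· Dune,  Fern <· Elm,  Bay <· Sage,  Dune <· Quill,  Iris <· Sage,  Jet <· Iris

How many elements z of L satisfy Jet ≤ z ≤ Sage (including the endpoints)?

The interval [Jet, Sage] = {Iris, Jet, Sage}, which has 3 elements.

3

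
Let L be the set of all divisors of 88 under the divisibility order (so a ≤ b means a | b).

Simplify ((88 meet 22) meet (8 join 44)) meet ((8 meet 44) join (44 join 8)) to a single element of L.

88 ∧ 22 = 22
8 ∨ 44 = 88
22 ∧ 88 = 22
8 ∧ 44 = 4
44 ∨ 8 = 88
4 ∨ 88 = 88
22 ∧ 88 = 22

22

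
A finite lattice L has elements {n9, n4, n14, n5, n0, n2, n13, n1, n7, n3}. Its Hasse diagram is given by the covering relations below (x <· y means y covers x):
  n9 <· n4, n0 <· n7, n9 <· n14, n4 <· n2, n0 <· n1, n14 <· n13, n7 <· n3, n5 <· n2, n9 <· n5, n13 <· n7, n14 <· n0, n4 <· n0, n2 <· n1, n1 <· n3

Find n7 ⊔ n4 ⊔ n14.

Common upper bounds of {n7, n4, n14}: n3, n7.
The least among these is n7.

n7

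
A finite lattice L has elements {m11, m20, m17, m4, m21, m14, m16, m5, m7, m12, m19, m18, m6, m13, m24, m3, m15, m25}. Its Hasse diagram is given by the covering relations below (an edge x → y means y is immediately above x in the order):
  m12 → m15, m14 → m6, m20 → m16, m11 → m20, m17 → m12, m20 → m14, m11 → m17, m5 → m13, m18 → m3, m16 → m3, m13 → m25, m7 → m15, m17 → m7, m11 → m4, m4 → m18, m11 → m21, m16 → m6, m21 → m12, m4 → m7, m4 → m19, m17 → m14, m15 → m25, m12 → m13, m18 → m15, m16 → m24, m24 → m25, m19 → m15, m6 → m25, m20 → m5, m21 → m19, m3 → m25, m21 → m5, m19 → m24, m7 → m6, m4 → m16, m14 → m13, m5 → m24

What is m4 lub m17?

m7

Common upper bounds of {m4, m17}: m15, m25, m6, m7.
The least among these is m7.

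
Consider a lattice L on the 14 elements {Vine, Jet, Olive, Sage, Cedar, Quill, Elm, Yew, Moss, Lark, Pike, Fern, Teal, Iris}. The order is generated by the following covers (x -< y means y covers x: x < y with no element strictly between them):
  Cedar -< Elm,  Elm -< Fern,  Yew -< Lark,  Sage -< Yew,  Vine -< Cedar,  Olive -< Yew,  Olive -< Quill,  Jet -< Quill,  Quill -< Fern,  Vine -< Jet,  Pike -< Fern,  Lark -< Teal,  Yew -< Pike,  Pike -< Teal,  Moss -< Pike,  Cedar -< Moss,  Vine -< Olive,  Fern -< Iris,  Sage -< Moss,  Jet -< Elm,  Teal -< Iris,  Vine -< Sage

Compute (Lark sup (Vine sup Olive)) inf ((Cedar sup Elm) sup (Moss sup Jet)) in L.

Vine ∨ Olive = Olive
Lark ∨ Olive = Lark
Cedar ∨ Elm = Elm
Moss ∨ Jet = Fern
Elm ∨ Fern = Fern
Lark ∧ Fern = Yew

Yew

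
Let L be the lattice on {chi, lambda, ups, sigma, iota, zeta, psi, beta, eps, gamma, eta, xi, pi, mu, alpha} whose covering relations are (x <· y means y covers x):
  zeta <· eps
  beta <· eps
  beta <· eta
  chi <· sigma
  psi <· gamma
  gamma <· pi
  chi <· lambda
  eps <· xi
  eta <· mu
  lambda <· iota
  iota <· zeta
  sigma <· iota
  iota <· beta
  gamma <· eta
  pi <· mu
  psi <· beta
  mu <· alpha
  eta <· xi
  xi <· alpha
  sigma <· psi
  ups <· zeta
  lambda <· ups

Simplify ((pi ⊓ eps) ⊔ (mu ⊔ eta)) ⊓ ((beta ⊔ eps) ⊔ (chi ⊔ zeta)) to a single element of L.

beta

pi ∧ eps = psi
mu ∨ eta = mu
psi ∨ mu = mu
beta ∨ eps = eps
chi ∨ zeta = zeta
eps ∨ zeta = eps
mu ∧ eps = beta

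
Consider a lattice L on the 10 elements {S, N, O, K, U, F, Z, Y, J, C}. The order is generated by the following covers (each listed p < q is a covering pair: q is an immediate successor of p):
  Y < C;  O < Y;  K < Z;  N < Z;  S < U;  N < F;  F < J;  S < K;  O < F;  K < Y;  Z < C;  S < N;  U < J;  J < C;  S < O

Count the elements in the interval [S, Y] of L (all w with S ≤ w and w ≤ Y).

4

The interval [S, Y] = {K, O, S, Y}, which has 4 elements.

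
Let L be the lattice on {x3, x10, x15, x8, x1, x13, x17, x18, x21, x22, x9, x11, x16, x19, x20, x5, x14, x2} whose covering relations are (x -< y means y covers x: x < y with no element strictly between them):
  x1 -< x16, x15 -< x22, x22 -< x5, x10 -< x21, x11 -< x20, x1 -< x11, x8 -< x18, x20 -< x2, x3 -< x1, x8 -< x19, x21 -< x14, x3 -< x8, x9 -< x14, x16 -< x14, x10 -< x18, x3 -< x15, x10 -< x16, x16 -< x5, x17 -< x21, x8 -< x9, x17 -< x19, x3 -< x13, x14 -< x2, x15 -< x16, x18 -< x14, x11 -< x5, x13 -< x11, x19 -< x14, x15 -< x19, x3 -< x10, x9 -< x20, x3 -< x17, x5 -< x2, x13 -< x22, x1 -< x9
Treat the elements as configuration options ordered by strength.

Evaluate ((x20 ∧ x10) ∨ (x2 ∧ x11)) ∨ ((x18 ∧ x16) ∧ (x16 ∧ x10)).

x5

x20 ∧ x10 = x3
x2 ∧ x11 = x11
x3 ∨ x11 = x11
x18 ∧ x16 = x10
x16 ∧ x10 = x10
x10 ∧ x10 = x10
x11 ∨ x10 = x5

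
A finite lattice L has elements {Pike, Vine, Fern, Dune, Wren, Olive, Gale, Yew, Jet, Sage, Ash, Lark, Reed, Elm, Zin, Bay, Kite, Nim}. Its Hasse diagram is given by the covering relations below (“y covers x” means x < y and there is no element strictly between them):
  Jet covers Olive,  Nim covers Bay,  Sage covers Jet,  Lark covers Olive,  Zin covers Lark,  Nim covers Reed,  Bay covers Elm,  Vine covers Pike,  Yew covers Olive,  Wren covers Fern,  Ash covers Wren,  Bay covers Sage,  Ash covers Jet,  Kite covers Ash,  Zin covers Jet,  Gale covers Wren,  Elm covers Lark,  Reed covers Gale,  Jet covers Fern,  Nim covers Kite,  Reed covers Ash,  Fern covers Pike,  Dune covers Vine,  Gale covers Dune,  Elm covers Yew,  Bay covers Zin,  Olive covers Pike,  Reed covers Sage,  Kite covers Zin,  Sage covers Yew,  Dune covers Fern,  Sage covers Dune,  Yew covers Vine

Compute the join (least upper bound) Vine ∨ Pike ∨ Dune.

Common upper bounds of {Vine, Pike, Dune}: Bay, Dune, Gale, Nim, Reed, Sage.
The least among these is Dune.

Dune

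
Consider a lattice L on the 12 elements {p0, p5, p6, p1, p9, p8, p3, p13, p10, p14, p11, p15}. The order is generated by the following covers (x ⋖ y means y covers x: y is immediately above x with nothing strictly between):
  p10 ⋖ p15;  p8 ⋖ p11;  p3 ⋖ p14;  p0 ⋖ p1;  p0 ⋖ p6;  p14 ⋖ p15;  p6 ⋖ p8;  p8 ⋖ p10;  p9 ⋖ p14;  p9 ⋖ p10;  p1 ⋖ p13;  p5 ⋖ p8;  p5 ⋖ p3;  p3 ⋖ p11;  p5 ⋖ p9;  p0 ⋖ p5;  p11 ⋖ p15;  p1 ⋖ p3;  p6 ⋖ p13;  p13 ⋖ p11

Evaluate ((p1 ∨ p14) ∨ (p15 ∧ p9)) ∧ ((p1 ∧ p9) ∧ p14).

p1 ∨ p14 = p14
p15 ∧ p9 = p9
p14 ∨ p9 = p14
p1 ∧ p9 = p0
p0 ∧ p14 = p0
p14 ∧ p0 = p0

p0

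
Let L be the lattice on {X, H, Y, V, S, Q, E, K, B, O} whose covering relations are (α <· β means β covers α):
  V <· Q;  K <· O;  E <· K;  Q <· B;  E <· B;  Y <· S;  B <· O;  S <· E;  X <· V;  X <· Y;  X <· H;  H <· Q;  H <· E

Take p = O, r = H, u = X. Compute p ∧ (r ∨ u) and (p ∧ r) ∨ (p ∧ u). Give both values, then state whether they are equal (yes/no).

r ∨ u = H, so p ∧ (r ∨ u) = O ∧ H = H.
p ∧ r = H and p ∧ u = X, so (p ∧ r) ∨ (p ∧ u) = H ∨ X = H.
Equal: yes.

H; H; yes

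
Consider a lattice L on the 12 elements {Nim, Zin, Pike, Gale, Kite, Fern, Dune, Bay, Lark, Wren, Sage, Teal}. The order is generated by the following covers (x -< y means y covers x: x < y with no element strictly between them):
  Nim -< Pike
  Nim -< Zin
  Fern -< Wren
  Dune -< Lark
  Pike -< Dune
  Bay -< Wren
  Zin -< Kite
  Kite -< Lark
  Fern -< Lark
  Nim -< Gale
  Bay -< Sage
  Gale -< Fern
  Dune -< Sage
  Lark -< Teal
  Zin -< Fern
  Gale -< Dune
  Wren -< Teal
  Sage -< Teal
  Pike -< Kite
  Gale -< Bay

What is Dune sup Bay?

Sage

Common upper bounds of {Dune, Bay}: Sage, Teal.
The least among these is Sage.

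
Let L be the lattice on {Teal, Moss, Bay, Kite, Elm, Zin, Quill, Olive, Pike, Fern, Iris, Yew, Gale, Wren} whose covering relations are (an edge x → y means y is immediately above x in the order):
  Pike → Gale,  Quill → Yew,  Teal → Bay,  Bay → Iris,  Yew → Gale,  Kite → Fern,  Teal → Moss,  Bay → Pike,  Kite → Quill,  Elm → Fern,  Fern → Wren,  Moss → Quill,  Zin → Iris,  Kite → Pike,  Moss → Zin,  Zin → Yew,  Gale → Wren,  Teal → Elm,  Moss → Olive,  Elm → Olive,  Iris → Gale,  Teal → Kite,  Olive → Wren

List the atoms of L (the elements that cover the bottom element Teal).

The atoms are exactly the elements that cover Teal: Bay, Elm, Kite, Moss.

Bay, Elm, Kite, Moss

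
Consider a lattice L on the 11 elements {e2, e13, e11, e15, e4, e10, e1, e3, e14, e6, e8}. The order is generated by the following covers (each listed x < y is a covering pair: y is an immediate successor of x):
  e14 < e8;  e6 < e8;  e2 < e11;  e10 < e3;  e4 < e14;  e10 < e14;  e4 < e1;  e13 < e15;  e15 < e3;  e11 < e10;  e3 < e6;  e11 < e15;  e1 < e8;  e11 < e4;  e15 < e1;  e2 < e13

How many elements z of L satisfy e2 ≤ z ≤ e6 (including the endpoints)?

7

The interval [e2, e6] = {e10, e11, e13, e15, e2, e3, e6}, which has 7 elements.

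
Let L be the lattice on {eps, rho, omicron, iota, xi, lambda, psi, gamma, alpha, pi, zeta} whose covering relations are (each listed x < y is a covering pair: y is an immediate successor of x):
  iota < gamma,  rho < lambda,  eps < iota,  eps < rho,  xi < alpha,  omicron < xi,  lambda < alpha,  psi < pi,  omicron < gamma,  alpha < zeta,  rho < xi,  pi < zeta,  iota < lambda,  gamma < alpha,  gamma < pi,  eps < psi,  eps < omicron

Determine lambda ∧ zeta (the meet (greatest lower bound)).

lambda

Common lower bounds of {lambda, zeta}: eps, iota, lambda, rho.
The greatest among these is lambda.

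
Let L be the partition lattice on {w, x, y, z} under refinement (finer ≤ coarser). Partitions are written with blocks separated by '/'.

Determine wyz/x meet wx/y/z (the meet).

The meet (common refinement) of wyz/x and wx/y/z intersects blocks pairwise, giving w/x/y/z.

w/x/y/z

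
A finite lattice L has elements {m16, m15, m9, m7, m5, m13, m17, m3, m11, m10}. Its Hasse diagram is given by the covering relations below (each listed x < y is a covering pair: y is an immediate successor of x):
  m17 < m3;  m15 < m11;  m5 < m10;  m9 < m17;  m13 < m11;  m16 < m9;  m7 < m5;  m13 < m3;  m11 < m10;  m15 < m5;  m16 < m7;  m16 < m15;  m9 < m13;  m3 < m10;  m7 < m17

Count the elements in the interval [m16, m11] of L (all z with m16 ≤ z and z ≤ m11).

The interval [m16, m11] = {m11, m13, m15, m16, m9}, which has 5 elements.

5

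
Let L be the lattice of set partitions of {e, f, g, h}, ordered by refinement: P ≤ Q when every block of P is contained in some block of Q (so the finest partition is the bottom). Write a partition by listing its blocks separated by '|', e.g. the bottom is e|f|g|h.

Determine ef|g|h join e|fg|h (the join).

Common upper bounds of {ef|g|h, e|fg|h}: efgh, efg|h.
The least among these is efg|h.

efg|h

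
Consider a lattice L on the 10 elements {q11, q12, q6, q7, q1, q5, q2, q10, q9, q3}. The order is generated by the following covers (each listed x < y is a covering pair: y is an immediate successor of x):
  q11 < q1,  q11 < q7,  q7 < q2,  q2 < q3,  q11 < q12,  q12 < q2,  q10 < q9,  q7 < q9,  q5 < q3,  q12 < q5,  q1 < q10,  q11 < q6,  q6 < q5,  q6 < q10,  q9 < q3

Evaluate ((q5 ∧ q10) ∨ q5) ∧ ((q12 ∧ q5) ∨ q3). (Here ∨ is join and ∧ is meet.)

q5

q5 ∧ q10 = q6
q6 ∨ q5 = q5
q12 ∧ q5 = q12
q12 ∨ q3 = q3
q5 ∧ q3 = q5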